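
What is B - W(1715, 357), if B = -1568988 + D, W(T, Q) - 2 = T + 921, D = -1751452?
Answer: -3323078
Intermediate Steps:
W(T, Q) = 923 + T (W(T, Q) = 2 + (T + 921) = 2 + (921 + T) = 923 + T)
B = -3320440 (B = -1568988 - 1751452 = -3320440)
B - W(1715, 357) = -3320440 - (923 + 1715) = -3320440 - 1*2638 = -3320440 - 2638 = -3323078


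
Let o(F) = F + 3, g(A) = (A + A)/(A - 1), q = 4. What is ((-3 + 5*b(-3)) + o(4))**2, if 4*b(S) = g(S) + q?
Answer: 7569/64 ≈ 118.27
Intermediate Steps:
g(A) = 2*A/(-1 + A) (g(A) = (2*A)/(-1 + A) = 2*A/(-1 + A))
b(S) = 1 + S/(2*(-1 + S)) (b(S) = (2*S/(-1 + S) + 4)/4 = (4 + 2*S/(-1 + S))/4 = 1 + S/(2*(-1 + S)))
o(F) = 3 + F
((-3 + 5*b(-3)) + o(4))**2 = ((-3 + 5*((-2 + 3*(-3))/(2*(-1 - 3)))) + (3 + 4))**2 = ((-3 + 5*((1/2)*(-2 - 9)/(-4))) + 7)**2 = ((-3 + 5*((1/2)*(-1/4)*(-11))) + 7)**2 = ((-3 + 5*(11/8)) + 7)**2 = ((-3 + 55/8) + 7)**2 = (31/8 + 7)**2 = (87/8)**2 = 7569/64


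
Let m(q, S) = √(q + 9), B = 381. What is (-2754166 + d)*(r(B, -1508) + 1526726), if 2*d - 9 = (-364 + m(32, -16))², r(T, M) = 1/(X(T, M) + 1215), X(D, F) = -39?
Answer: -4825923129589861/1176 - 23340587101*√41/42 ≈ -4.1072e+12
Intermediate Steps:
m(q, S) = √(9 + q)
r(T, M) = 1/1176 (r(T, M) = 1/(-39 + 1215) = 1/1176)
d = 9/2 + (-364 + √41)²/2 (d = 9/2 + (-364 + √(9 + 32))²/2 = 9/2 + (-364 + √41)²/2 ≈ 63942.)
(-2754166 + d)*(r(B, -1508) + 1526726) = (-2754166 + (66273 - 364*√41))*(1/1176 + 1526726) = (-2687893 - 364*√41)*(1795429777/1176) = -4825923129589861/1176 - 23340587101*√41/42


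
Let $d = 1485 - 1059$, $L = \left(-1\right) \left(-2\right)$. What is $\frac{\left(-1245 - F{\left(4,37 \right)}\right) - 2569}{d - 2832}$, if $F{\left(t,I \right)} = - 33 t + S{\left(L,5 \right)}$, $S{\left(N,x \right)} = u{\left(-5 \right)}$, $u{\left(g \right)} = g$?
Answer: $\frac{3677}{2406} \approx 1.5283$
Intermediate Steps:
$L = 2$
$S{\left(N,x \right)} = -5$
$F{\left(t,I \right)} = -5 - 33 t$ ($F{\left(t,I \right)} = - 33 t - 5 = -5 - 33 t$)
$d = 426$
$\frac{\left(-1245 - F{\left(4,37 \right)}\right) - 2569}{d - 2832} = \frac{\left(-1245 - \left(-5 - 132\right)\right) - 2569}{426 - 2832} = \frac{\left(-1245 - \left(-5 - 132\right)\right) - 2569}{-2406} = \left(\left(-1245 - -137\right) - 2569\right) \left(- \frac{1}{2406}\right) = \left(\left(-1245 + 137\right) - 2569\right) \left(- \frac{1}{2406}\right) = \left(-1108 - 2569\right) \left(- \frac{1}{2406}\right) = \left(-3677\right) \left(- \frac{1}{2406}\right) = \frac{3677}{2406}$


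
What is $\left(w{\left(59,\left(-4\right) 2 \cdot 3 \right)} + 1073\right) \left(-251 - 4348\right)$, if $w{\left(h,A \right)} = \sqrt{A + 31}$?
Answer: $-4934727 - 4599 \sqrt{7} \approx -4.9469 \cdot 10^{6}$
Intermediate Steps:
$w{\left(h,A \right)} = \sqrt{31 + A}$
$\left(w{\left(59,\left(-4\right) 2 \cdot 3 \right)} + 1073\right) \left(-251 - 4348\right) = \left(\sqrt{31 + \left(-4\right) 2 \cdot 3} + 1073\right) \left(-251 - 4348\right) = \left(\sqrt{31 - 24} + 1073\right) \left(-4599\right) = \left(\sqrt{7} + 1073\right) \left(-4599\right) = \left(1073 + \sqrt{7}\right) \left(-4599\right) = -4934727 - 4599 \sqrt{7}$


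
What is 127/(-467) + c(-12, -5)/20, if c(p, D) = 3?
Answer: -1139/9340 ≈ -0.12195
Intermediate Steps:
127/(-467) + c(-12, -5)/20 = 127/(-467) + 3/20 = 127*(-1/467) + 3*(1/20) = -127/467 + 3/20 = -1139/9340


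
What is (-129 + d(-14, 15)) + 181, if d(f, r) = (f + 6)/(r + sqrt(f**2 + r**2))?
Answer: 2578/49 - 2*sqrt(421)/49 ≈ 51.775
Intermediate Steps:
d(f, r) = (6 + f)/(r + sqrt(f**2 + r**2))
(-129 + d(-14, 15)) + 181 = (-129 + (6 - 14)/(15 + sqrt((-14)**2 + 15**2))) + 181 = (-129 - 8/(15 + sqrt(196 + 225))) + 181 = (-129 - 8/(15 + sqrt(421))) + 181 = 52 - 8/(15 + sqrt(421))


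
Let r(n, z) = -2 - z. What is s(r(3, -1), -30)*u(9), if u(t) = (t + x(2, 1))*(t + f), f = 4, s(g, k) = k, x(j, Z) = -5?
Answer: -1560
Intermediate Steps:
u(t) = (-5 + t)*(4 + t) (u(t) = (t - 5)*(t + 4) = (-5 + t)*(4 + t))
s(r(3, -1), -30)*u(9) = -30*(-20 + 9² - 1*9) = -30*(-20 + 81 - 9) = -30*52 = -1560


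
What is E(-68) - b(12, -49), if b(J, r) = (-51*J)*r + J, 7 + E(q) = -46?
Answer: -30053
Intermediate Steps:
E(q) = -53 (E(q) = -7 - 46 = -53)
b(J, r) = J - 51*J*r (b(J, r) = -51*J*r + J = J - 51*J*r)
E(-68) - b(12, -49) = -53 - 12*(1 - 51*(-49)) = -53 - 12*(1 + 2499) = -53 - 12*2500 = -53 - 1*30000 = -53 - 30000 = -30053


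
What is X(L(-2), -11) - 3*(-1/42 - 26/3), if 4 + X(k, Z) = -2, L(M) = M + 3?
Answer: 281/14 ≈ 20.071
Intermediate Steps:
L(M) = 3 + M
X(k, Z) = -6 (X(k, Z) = -4 - 2 = -6)
X(L(-2), -11) - 3*(-1/42 - 26/3) = -6 - 3*(-1/42 - 26/3) = -6 - 3*(-365/42) = -6 + 365/14 = 281/14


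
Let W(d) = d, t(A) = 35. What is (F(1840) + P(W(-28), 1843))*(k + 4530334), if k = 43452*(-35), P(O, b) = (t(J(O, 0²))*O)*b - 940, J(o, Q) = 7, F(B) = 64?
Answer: -5438239950224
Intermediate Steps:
P(O, b) = -940 + 35*O*b (P(O, b) = (35*O)*b - 940 = 35*O*b - 940 = -940 + 35*O*b)
k = -1520820
(F(1840) + P(W(-28), 1843))*(k + 4530334) = (64 + (-940 + 35*(-28)*1843))*(-1520820 + 4530334) = (64 + (-940 - 1806140))*3009514 = (64 - 1807080)*3009514 = -1807016*3009514 = -5438239950224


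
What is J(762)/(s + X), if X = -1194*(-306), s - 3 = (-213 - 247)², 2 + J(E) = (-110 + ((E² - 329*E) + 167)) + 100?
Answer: 330101/576967 ≈ 0.57213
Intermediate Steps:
J(E) = 155 + E² - 329*E (J(E) = -2 + ((-110 + ((E² - 329*E) + 167)) + 100) = -2 + ((-110 + (167 + E² - 329*E)) + 100) = -2 + ((57 + E² - 329*E) + 100) = -2 + (157 + E² - 329*E) = 155 + E² - 329*E)
s = 211603 (s = 3 + (-213 - 247)² = 3 + (-460)² = 3 + 211600 = 211603)
X = 365364
J(762)/(s + X) = (155 + 762² - 329*762)/(211603 + 365364) = (155 + 580644 - 250698)/576967 = 330101*(1/576967) = 330101/576967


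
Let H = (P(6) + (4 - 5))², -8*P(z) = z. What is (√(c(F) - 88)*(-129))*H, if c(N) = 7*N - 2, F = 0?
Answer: -18963*I*√10/16 ≈ -3747.9*I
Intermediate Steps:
P(z) = -z/8
c(N) = -2 + 7*N
H = 49/16 (H = (-⅛*6 + (4 - 5))² = (-¾ - 1)² = (-7/4)² = 49/16 ≈ 3.0625)
(√(c(F) - 88)*(-129))*H = (√((-2 + 7*0) - 88)*(-129))*(49/16) = (√((-2 + 0) - 88)*(-129))*(49/16) = (√(-2 - 88)*(-129))*(49/16) = (√(-90)*(-129))*(49/16) = ((3*I*√10)*(-129))*(49/16) = -387*I*√10*(49/16) = -18963*I*√10/16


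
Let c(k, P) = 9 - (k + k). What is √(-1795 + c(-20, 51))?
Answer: 3*I*√194 ≈ 41.785*I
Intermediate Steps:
c(k, P) = 9 - 2*k
√(-1795 + c(-20, 51)) = √(-1795 + (9 - 2*(-20))) = √(-1795 + (9 + 40)) = √(-1795 + 49) = √(-1746) = 3*I*√194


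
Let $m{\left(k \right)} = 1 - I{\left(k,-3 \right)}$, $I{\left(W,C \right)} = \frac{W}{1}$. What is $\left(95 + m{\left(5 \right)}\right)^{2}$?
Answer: $8281$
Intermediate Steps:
$I{\left(W,C \right)} = W$ ($I{\left(W,C \right)} = W 1 = W$)
$m{\left(k \right)} = 1 - k$
$\left(95 + m{\left(5 \right)}\right)^{2} = \left(95 + \left(1 - 5\right)\right)^{2} = \left(95 - 4\right)^{2} = 91^{2} = 8281$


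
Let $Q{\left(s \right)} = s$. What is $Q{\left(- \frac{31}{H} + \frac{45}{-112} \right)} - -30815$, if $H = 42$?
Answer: $\frac{10353457}{336} \approx 30814.0$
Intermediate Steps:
$Q{\left(- \frac{31}{H} + \frac{45}{-112} \right)} - -30815 = \left(- \frac{31}{42} + \frac{45}{-112}\right) - -30815 = \left(\left(-31\right) \frac{1}{42} + 45 \left(- \frac{1}{112}\right)\right) + 30815 = \left(- \frac{31}{42} - \frac{45}{112}\right) + 30815 = - \frac{383}{336} + 30815 = \frac{10353457}{336}$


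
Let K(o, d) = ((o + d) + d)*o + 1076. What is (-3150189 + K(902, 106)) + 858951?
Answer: -1285334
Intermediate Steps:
K(o, d) = 1076 + o*(o + 2*d) (K(o, d) = ((d + o) + d)*o + 1076 = (o + 2*d)*o + 1076 = o*(o + 2*d) + 1076 = 1076 + o*(o + 2*d))
(-3150189 + K(902, 106)) + 858951 = (-3150189 + (1076 + 902² + 2*106*902)) + 858951 = (-3150189 + (1076 + 813604 + 191224)) + 858951 = (-3150189 + 1005904) + 858951 = -2144285 + 858951 = -1285334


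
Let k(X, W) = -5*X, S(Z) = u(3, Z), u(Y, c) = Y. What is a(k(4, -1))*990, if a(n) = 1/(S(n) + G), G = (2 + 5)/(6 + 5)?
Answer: 1089/4 ≈ 272.25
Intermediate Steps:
S(Z) = 3
G = 7/11 ≈ 0.63636
a(n) = 11/40 (a(n) = 1/(3 + 7/11) = 1/(40/11) = 11/40)
a(k(4, -1))*990 = (11/40)*990 = 1089/4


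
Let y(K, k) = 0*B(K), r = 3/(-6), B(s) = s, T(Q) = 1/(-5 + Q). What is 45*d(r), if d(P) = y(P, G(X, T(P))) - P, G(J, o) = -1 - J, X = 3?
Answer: 45/2 ≈ 22.500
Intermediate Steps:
r = -1/2 (r = 3*(-1/6) = -1/2 ≈ -0.50000)
y(K, k) = 0 (y(K, k) = 0*K = 0)
d(P) = -P (d(P) = 0 - P = -P)
45*d(r) = 45*(-1*(-1/2)) = 45*(1/2) = 45/2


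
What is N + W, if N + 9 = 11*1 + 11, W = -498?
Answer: -485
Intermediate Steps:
N = 13 (N = -9 + (11*1 + 11) = -9 + (11 + 11) = -9 + 22 = 13)
N + W = 13 - 498 = -485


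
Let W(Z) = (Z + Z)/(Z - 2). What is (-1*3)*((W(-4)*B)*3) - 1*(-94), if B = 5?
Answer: 34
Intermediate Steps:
W(Z) = 2*Z/(-2 + Z) (W(Z) = (2*Z)/(-2 + Z) = 2*Z/(-2 + Z))
(-1*3)*((W(-4)*B)*3) - 1*(-94) = (-1*3)*(((2*(-4)/(-2 - 4))*5)*3) - 1*(-94) = -3*(2*(-4)/(-6))*5*3 + 94 = -3*(2*(-4)*(-1/6))*5*3 + 94 = -3*(4/3)*5*3 + 94 = -20*3 + 94 = -3*20 + 94 = -60 + 94 = 34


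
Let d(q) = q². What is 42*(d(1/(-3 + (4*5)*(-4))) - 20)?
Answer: -5786718/6889 ≈ -839.99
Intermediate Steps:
42*(d(1/(-3 + (4*5)*(-4))) - 20) = 42*((1/(-3 + (4*5)*(-4)))² - 20) = 42*((1/(-3 + 20*(-4)))² - 20) = 42*((1/(-3 - 80))² - 20) = 42*((1/(-83))² - 20) = 42*((-1/83)² - 20) = 42*(1/6889 - 20) = 42*(-137779/6889) = -5786718/6889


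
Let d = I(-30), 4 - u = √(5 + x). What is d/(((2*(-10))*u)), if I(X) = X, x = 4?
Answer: 3/2 ≈ 1.5000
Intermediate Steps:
u = 1 (u = 4 - √(5 + 4) = 4 - √9 = 4 - 1*3 = 4 - 3 = 1)
d = -30
d/(((2*(-10))*u)) = -30/((2*(-10))*1) = -30/((-20*1)) = -30/(-20) = -30*(-1/20) = 3/2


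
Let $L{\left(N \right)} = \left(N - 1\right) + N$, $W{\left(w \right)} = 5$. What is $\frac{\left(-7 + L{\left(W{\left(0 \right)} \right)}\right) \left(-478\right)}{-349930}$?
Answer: $\frac{478}{174965} \approx 0.002732$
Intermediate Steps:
$L{\left(N \right)} = -1 + 2 N$ ($L{\left(N \right)} = \left(-1 + N\right) + N = -1 + 2 N$)
$\frac{\left(-7 + L{\left(W{\left(0 \right)} \right)}\right) \left(-478\right)}{-349930} = \frac{\left(-7 + \left(-1 + 2 \cdot 5\right)\right) \left(-478\right)}{-349930} = \left(-7 + \left(-1 + 10\right)\right) \left(-478\right) \left(- \frac{1}{349930}\right) = \left(-7 + 9\right) \left(-478\right) \left(- \frac{1}{349930}\right) = 2 \left(-478\right) \left(- \frac{1}{349930}\right) = \left(-956\right) \left(- \frac{1}{349930}\right) = \frac{478}{174965}$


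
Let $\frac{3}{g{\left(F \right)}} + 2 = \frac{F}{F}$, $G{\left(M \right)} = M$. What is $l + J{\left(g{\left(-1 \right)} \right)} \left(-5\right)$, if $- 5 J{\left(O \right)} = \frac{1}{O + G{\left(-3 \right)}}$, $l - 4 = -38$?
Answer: $- \frac{205}{6} \approx -34.167$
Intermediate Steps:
$l = -34$ ($l = 4 - 38 = -34$)
$g{\left(F \right)} = -3$ ($g{\left(F \right)} = \frac{3}{-2 + \frac{F}{F}} = \frac{3}{-2 + 1} = \frac{3}{-1} = 3 \left(-1\right) = -3$)
$J{\left(O \right)} = - \frac{1}{5 \left(-3 + O\right)}$ ($J{\left(O \right)} = - \frac{1}{5 \left(O - 3\right)} = - \frac{1}{5 \left(-3 + O\right)}$)
$l + J{\left(g{\left(-1 \right)} \right)} \left(-5\right) = -34 + - \frac{1}{-15 + 5 \left(-3\right)} \left(-5\right) = -34 + - \frac{1}{-15 - 15} \left(-5\right) = -34 + - \frac{1}{-30} \left(-5\right) = -34 + \left(-1\right) \left(- \frac{1}{30}\right) \left(-5\right) = -34 + \frac{1}{30} \left(-5\right) = -34 - \frac{1}{6} = - \frac{205}{6}$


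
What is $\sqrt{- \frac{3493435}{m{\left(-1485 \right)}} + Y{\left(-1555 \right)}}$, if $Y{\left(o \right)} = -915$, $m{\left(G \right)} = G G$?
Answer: $\frac{i \sqrt{2021274310}}{1485} \approx 30.275 i$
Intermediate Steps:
$m{\left(G \right)} = G^{2}$
$\sqrt{- \frac{3493435}{m{\left(-1485 \right)}} + Y{\left(-1555 \right)}} = \sqrt{- \frac{3493435}{\left(-1485\right)^{2}} - 915} = \sqrt{- \frac{3493435}{2205225} - 915} = \sqrt{\left(-3493435\right) \frac{1}{2205225} - 915} = \sqrt{- \frac{63517}{40095} - 915} = \sqrt{- \frac{36750442}{40095}} = \frac{i \sqrt{2021274310}}{1485}$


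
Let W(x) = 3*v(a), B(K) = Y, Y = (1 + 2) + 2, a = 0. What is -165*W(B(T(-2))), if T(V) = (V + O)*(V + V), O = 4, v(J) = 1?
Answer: -495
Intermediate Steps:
Y = 5 (Y = 3 + 2 = 5)
T(V) = 2*V*(4 + V) (T(V) = (V + 4)*(V + V) = (4 + V)*(2*V) = 2*V*(4 + V))
B(K) = 5
W(x) = 3 (W(x) = 3*1 = 3)
-165*W(B(T(-2))) = -165*3 = -495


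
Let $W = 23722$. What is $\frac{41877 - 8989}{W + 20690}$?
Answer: $\frac{8222}{11103} \approx 0.74052$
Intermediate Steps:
$\frac{41877 - 8989}{W + 20690} = \frac{41877 - 8989}{23722 + 20690} = \frac{32888}{44412} = 32888 \cdot \frac{1}{44412} = \frac{8222}{11103}$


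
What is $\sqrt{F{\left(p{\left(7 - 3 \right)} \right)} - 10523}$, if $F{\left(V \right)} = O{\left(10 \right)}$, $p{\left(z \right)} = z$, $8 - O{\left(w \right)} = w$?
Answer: $5 i \sqrt{421} \approx 102.59 i$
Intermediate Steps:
$O{\left(w \right)} = 8 - w$
$F{\left(V \right)} = -2$ ($F{\left(V \right)} = 8 - 10 = -2$)
$\sqrt{F{\left(p{\left(7 - 3 \right)} \right)} - 10523} = \sqrt{-2 - 10523} = \sqrt{-10525} = 5 i \sqrt{421}$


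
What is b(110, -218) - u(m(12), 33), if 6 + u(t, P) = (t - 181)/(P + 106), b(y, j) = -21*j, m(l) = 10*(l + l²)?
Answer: 635797/139 ≈ 4574.1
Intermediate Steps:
m(l) = 10*l + 10*l²
u(t, P) = -6 + (-181 + t)/(106 + P) (u(t, P) = -6 + (t - 181)/(P + 106) = -6 + (-181 + t)/(106 + P))
b(110, -218) - u(m(12), 33) = -21*(-218) - (-817 + 10*12*(1 + 12) - 6*33)/(106 + 33) = 4578 - (-817 + 10*12*13 - 198)/139 = 4578 - (-817 + 1560 - 198)/139 = 4578 - 545/139 = 635797/139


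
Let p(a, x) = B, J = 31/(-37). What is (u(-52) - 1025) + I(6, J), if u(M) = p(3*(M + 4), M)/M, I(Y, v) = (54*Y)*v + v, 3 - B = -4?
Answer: -2496259/1924 ≈ -1297.4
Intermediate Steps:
B = 7 (B = 3 - 1*(-4) = 3 + 4 = 7)
J = -31/37 (J = 31*(-1/37) = -31/37 ≈ -0.83784)
I(Y, v) = v + 54*Y*v (I(Y, v) = 54*Y*v + v = v + 54*Y*v)
p(a, x) = 7
u(M) = 7/M
(u(-52) - 1025) + I(6, J) = (7/(-52) - 1025) - 31*(1 + 54*6)/37 = (7*(-1/52) - 1025) - 31*(1 + 324)/37 = (-7/52 - 1025) - 31/37*325 = -53307/52 - 10075/37 = -2496259/1924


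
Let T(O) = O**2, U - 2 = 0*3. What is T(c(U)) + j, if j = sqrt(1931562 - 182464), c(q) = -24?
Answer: 576 + sqrt(1749098) ≈ 1898.5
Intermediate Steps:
U = 2 (U = 2 + 0*3 = 2 + 0 = 2)
j = sqrt(1749098) ≈ 1322.5
T(c(U)) + j = (-24)**2 + sqrt(1749098) = 576 + sqrt(1749098)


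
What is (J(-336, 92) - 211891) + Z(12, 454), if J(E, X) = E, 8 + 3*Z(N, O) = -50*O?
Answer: -659389/3 ≈ -2.1980e+5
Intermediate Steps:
Z(N, O) = -8/3 - 50*O/3 (Z(N, O) = -8/3 + (-50*O)/3 = -8/3 - 50*O/3)
(J(-336, 92) - 211891) + Z(12, 454) = (-336 - 211891) + (-8/3 - 50/3*454) = -212227 + (-8/3 - 22700/3) = -212227 - 22708/3 = -659389/3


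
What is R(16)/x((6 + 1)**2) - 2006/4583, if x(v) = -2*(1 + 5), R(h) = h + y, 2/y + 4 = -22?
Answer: -420539/238316 ≈ -1.7646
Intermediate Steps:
y = -1/13 (y = 2/(-4 - 22) = 2/(-26) = 2*(-1/26) = -1/13 ≈ -0.076923)
R(h) = -1/13 + h (R(h) = h - 1/13 = -1/13 + h)
x(v) = -12 (x(v) = -2*6 = -12)
R(16)/x((6 + 1)**2) - 2006/4583 = (-1/13 + 16)/(-12) - 2006/4583 = (207/13)*(-1/12) - 2006*1/4583 = -69/52 - 2006/4583 = -420539/238316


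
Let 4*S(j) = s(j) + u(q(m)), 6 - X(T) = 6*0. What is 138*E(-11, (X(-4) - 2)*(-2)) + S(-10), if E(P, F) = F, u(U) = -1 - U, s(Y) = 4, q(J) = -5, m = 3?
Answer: -1102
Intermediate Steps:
X(T) = 6 (X(T) = 6 - 6*0 = 6 - 1*0 = 6 + 0 = 6)
S(j) = 2 (S(j) = (4 + (-1 - 1*(-5)))/4 = (4 + (-1 + 5))/4 = (4 + 4)/4 = (¼)*8 = 2)
138*E(-11, (X(-4) - 2)*(-2)) + S(-10) = 138*((6 - 2)*(-2)) + 2 = 138*(4*(-2)) + 2 = 138*(-8) + 2 = -1104 + 2 = -1102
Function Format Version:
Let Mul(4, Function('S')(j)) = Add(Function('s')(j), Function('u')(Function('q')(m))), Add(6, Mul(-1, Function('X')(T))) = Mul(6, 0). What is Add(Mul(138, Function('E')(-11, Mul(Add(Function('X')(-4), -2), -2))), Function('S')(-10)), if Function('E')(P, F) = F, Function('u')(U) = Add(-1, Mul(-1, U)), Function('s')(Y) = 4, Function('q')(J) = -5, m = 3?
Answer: -1102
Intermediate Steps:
Function('X')(T) = 6 (Function('X')(T) = Add(6, Mul(-1, Mul(6, 0))) = Add(6, Mul(-1, 0)) = Add(6, 0) = 6)
Function('S')(j) = 2 (Function('S')(j) = Mul(Rational(1, 4), Add(4, Add(-1, Mul(-1, -5)))) = Mul(Rational(1, 4), Add(4, Add(-1, 5))) = Mul(Rational(1, 4), Add(4, 4)) = Mul(Rational(1, 4), 8) = 2)
Add(Mul(138, Function('E')(-11, Mul(Add(Function('X')(-4), -2), -2))), Function('S')(-10)) = Add(Mul(138, Mul(Add(6, -2), -2)), 2) = Add(Mul(138, Mul(4, -2)), 2) = Add(Mul(138, -8), 2) = Add(-1104, 2) = -1102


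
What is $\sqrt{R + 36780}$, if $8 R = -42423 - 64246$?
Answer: $\frac{\sqrt{375142}}{4} \approx 153.12$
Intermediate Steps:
$R = - \frac{106669}{8}$ ($R = \frac{-42423 - 64246}{8} = \frac{1}{8} \left(-106669\right) = - \frac{106669}{8} \approx -13334.0$)
$\sqrt{R + 36780} = \sqrt{- \frac{106669}{8} + 36780} = \sqrt{\frac{187571}{8}} = \frac{\sqrt{375142}}{4}$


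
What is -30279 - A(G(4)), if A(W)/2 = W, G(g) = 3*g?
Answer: -30303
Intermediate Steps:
A(W) = 2*W
-30279 - A(G(4)) = -30279 - 2*3*4 = -30279 - 2*12 = -30279 - 1*24 = -30279 - 24 = -30303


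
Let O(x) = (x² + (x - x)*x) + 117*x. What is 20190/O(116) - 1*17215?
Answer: -232633415/13514 ≈ -17214.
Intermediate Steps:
O(x) = x² + 117*x (O(x) = (x² + 0*x) + 117*x = (x² + 0) + 117*x = x² + 117*x)
20190/O(116) - 1*17215 = 20190/((116*(117 + 116))) - 1*17215 = 20190/((116*233)) - 17215 = 20190/27028 - 17215 = 20190*(1/27028) - 17215 = 10095/13514 - 17215 = -232633415/13514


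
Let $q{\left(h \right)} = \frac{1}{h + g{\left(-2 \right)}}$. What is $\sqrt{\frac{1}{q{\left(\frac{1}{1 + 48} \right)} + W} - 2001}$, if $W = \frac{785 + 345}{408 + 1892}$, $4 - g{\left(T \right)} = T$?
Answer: $\frac{23 i \sqrt{300807199}}{8921} \approx 44.716 i$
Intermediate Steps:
$g{\left(T \right)} = 4 - T$
$q{\left(h \right)} = \frac{1}{6 + h}$ ($q{\left(h \right)} = \frac{1}{h + \left(4 - -2\right)} = \frac{1}{h + \left(4 + 2\right)} = \frac{1}{h + 6} = \frac{1}{6 + h}$)
$W = \frac{113}{230}$ ($W = \frac{1130}{2300} = 1130 \cdot \frac{1}{2300} = \frac{113}{230} \approx 0.4913$)
$\sqrt{\frac{1}{q{\left(\frac{1}{1 + 48} \right)} + W} - 2001} = \sqrt{\frac{1}{\frac{1}{6 + \frac{1}{1 + 48}} + \frac{113}{230}} - 2001} = \sqrt{\frac{1}{\frac{1}{6 + \frac{1}{49}} + \frac{113}{230}} - 2001} = \sqrt{\frac{1}{\frac{1}{\frac{295}{49}} + \frac{113}{230}} - 2001} = \sqrt{\frac{1}{\frac{49}{295} + \frac{113}{230}} - 2001} = \sqrt{\frac{1}{\frac{8921}{13570}} - 2001} = \sqrt{\frac{13570}{8921} - 2001} = \sqrt{- \frac{17837351}{8921}} = \frac{23 i \sqrt{300807199}}{8921}$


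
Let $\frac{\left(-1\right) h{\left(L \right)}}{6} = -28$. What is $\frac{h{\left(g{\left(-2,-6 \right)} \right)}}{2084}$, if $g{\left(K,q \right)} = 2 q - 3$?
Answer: $\frac{42}{521} \approx 0.080614$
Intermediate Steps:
$g{\left(K,q \right)} = -3 + 2 q$
$h{\left(L \right)} = 168$ ($h{\left(L \right)} = \left(-6\right) \left(-28\right) = 168$)
$\frac{h{\left(g{\left(-2,-6 \right)} \right)}}{2084} = \frac{168}{2084} = 168 \cdot \frac{1}{2084} = \frac{42}{521}$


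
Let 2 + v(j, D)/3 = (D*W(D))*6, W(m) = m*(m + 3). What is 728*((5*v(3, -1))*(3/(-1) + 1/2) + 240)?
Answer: -98280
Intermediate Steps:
W(m) = m*(3 + m)
v(j, D) = -6 + 18*D**2*(3 + D) (v(j, D) = -6 + 3*((D*(D*(3 + D)))*6) = -6 + 3*((D**2*(3 + D))*6) = -6 + 3*(6*D**2*(3 + D)) = -6 + 18*D**2*(3 + D))
728*((5*v(3, -1))*(3/(-1) + 1/2) + 240) = 728*((5*(-6 + 18*(-1)**2*(3 - 1)))*(3/(-1) + 1/2) + 240) = 728*((5*(-6 + 18*1*2))*(3*(-1) + 1*(1/2)) + 240) = 728*((5*(-6 + 36))*(-3 + 1/2) + 240) = 728*((5*30)*(-5/2) + 240) = 728*(150*(-5/2) + 240) = 728*(-375 + 240) = 728*(-135) = -98280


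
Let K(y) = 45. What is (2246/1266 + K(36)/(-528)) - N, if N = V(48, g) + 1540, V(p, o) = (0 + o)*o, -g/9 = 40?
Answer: -14609856967/111408 ≈ -1.3114e+5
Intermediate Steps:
g = -360 (g = -9*40 = -360)
V(p, o) = o**2 (V(p, o) = o*o = o**2)
N = 131140 (N = (-360)**2 + 1540 = 129600 + 1540 = 131140)
(2246/1266 + K(36)/(-528)) - N = (2246/1266 + 45/(-528)) - 1*131140 = (2246*(1/1266) + 45*(-1/528)) - 131140 = (1123/633 - 15/176) - 131140 = 188153/111408 - 131140 = -14609856967/111408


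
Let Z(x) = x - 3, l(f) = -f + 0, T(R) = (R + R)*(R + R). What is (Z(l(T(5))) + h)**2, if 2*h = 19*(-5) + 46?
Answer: 65025/4 ≈ 16256.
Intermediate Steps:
T(R) = 4*R**2 (T(R) = (2*R)*(2*R) = 4*R**2)
l(f) = -f
Z(x) = -3 + x
h = -49/2 (h = (19*(-5) + 46)/2 = (-95 + 46)/2 = (1/2)*(-49) = -49/2 ≈ -24.500)
(Z(l(T(5))) + h)**2 = ((-3 - 4*5**2) - 49/2)**2 = ((-3 - 4*25) - 49/2)**2 = ((-3 - 1*100) - 49/2)**2 = ((-3 - 100) - 49/2)**2 = (-103 - 49/2)**2 = (-255/2)**2 = 65025/4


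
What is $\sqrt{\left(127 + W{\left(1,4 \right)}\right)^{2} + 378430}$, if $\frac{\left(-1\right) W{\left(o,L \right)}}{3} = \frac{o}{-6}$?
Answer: $\frac{\sqrt{1578745}}{2} \approx 628.24$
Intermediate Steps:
$W{\left(o,L \right)} = \frac{o}{2}$ ($W{\left(o,L \right)} = - 3 \frac{o}{-6} = - 3 o \left(- \frac{1}{6}\right) = - 3 \left(- \frac{o}{6}\right) = \frac{o}{2}$)
$\sqrt{\left(127 + W{\left(1,4 \right)}\right)^{2} + 378430} = \sqrt{\left(127 + \frac{1}{2} \cdot 1\right)^{2} + 378430} = \sqrt{\left(127 + \frac{1}{2}\right)^{2} + 378430} = \sqrt{\left(\frac{255}{2}\right)^{2} + 378430} = \sqrt{\frac{65025}{4} + 378430} = \sqrt{\frac{1578745}{4}} = \frac{\sqrt{1578745}}{2}$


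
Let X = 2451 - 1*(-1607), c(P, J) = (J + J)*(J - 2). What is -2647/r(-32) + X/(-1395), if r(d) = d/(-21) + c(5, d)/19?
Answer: -1661235067/64594080 ≈ -25.718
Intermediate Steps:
c(P, J) = 2*J*(-2 + J) (c(P, J) = (2*J)*(-2 + J) = 2*J*(-2 + J))
X = 4058 (X = 2451 + 1607 = 4058)
r(d) = -d/21 + 2*d*(-2 + d)/19 (r(d) = d/(-21) + (2*d*(-2 + d))/19 = d*(-1/21) + (2*d*(-2 + d))*(1/19) = -d/21 + 2*d*(-2 + d)/19)
-2647/r(-32) + X/(-1395) = -2647*(-399/(32*(-103 + 42*(-32)))) + 4058/(-1395) = -2647*(-399/(32*(-103 - 1344))) + 4058*(-1/1395) = -2647/((1/399)*(-32)*(-1447)) - 4058/1395 = -2647/46304/399 - 4058/1395 = -2647*399/46304 - 4058/1395 = -1056153/46304 - 4058/1395 = -1661235067/64594080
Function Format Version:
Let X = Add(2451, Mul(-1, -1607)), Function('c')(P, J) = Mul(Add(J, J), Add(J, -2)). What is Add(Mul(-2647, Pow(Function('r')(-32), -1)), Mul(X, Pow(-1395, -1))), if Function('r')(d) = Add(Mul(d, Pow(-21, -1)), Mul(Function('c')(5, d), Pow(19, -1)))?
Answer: Rational(-1661235067, 64594080) ≈ -25.718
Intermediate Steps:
Function('c')(P, J) = Mul(2, J, Add(-2, J)) (Function('c')(P, J) = Mul(Mul(2, J), Add(-2, J)) = Mul(2, J, Add(-2, J)))
X = 4058 (X = Add(2451, 1607) = 4058)
Function('r')(d) = Add(Mul(Rational(-1, 21), d), Mul(Rational(2, 19), d, Add(-2, d))) (Function('r')(d) = Add(Mul(d, Pow(-21, -1)), Mul(Mul(2, d, Add(-2, d)), Pow(19, -1))) = Add(Mul(d, Rational(-1, 21)), Mul(Mul(2, d, Add(-2, d)), Rational(1, 19))) = Add(Mul(Rational(-1, 21), d), Mul(Rational(2, 19), d, Add(-2, d))))
Add(Mul(-2647, Pow(Function('r')(-32), -1)), Mul(X, Pow(-1395, -1))) = Add(Mul(-2647, Pow(Mul(Rational(1, 399), -32, Add(-103, Mul(42, -32))), -1)), Mul(4058, Pow(-1395, -1))) = Add(Mul(-2647, Pow(Mul(Rational(1, 399), -32, Add(-103, -1344)), -1)), Mul(4058, Rational(-1, 1395))) = Add(Mul(-2647, Pow(Mul(Rational(1, 399), -32, -1447), -1)), Rational(-4058, 1395)) = Add(Mul(-2647, Pow(Rational(46304, 399), -1)), Rational(-4058, 1395)) = Add(Mul(-2647, Rational(399, 46304)), Rational(-4058, 1395)) = Add(Rational(-1056153, 46304), Rational(-4058, 1395)) = Rational(-1661235067, 64594080)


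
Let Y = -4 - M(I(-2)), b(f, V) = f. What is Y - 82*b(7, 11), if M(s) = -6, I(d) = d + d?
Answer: -572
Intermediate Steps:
I(d) = 2*d
Y = 2 (Y = -4 - 1*(-6) = -4 + 6 = 2)
Y - 82*b(7, 11) = 2 - 82*7 = 2 - 574 = -572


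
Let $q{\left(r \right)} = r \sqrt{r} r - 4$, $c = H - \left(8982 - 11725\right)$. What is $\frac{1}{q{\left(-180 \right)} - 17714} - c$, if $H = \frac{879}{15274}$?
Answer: $- \frac{330415121881210054}{120455045508399} - \frac{5400 i \sqrt{5}}{5257520209} \approx -2743.1 - 2.2967 \cdot 10^{-6} i$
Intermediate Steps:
$H = \frac{879}{15274}$ ($H = 879 \cdot \frac{1}{15274} = \frac{879}{15274} \approx 0.057549$)
$c = \frac{41897461}{15274}$ ($c = \frac{879}{15274} - \left(8982 - 11725\right) = \frac{879}{15274} - -2743 = \frac{879}{15274} + 2743 = \frac{41897461}{15274} \approx 2743.1$)
$q{\left(r \right)} = -4 + r^{\frac{5}{2}}$ ($q{\left(r \right)} = r^{\frac{3}{2}} r - 4 = r^{\frac{5}{2}} - 4 = -4 + r^{\frac{5}{2}}$)
$\frac{1}{q{\left(-180 \right)} - 17714} - c = \frac{1}{\left(-4 + \left(-180\right)^{\frac{5}{2}}\right) - 17714} - \frac{41897461}{15274} = \frac{1}{\left(-4 + 194400 i \sqrt{5}\right) - 17714} - \frac{41897461}{15274} = \frac{1}{-17718 + 194400 i \sqrt{5}} - \frac{41897461}{15274} = - \frac{41897461}{15274} + \frac{1}{-17718 + 194400 i \sqrt{5}}$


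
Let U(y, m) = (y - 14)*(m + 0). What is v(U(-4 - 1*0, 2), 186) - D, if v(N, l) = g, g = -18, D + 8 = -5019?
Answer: 5009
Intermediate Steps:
D = -5027 (D = -8 - 5019 = -5027)
U(y, m) = m*(-14 + y) (U(y, m) = (-14 + y)*m = m*(-14 + y))
v(N, l) = -18
v(U(-4 - 1*0, 2), 186) - D = -18 - 1*(-5027) = -18 + 5027 = 5009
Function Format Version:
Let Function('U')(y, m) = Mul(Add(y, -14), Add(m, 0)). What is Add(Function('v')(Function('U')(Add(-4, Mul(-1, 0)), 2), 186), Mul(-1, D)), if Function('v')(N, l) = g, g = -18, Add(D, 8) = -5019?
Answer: 5009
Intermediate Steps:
D = -5027 (D = Add(-8, -5019) = -5027)
Function('U')(y, m) = Mul(m, Add(-14, y)) (Function('U')(y, m) = Mul(Add(-14, y), m) = Mul(m, Add(-14, y)))
Function('v')(N, l) = -18
Add(Function('v')(Function('U')(Add(-4, Mul(-1, 0)), 2), 186), Mul(-1, D)) = Add(-18, Mul(-1, -5027)) = Add(-18, 5027) = 5009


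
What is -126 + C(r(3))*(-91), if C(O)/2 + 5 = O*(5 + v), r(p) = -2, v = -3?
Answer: 1512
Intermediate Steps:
C(O) = -10 + 4*O (C(O) = -10 + 2*(O*(5 - 3)) = -10 + 2*(O*2) = -10 + 2*(2*O) = -10 + 4*O)
-126 + C(r(3))*(-91) = -126 + (-10 + 4*(-2))*(-91) = -126 + (-10 - 8)*(-91) = -126 - 18*(-91) = -126 + 1638 = 1512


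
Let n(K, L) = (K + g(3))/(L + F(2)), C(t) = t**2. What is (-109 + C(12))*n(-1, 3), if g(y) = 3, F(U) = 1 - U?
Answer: 35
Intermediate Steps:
n(K, L) = (3 + K)/(-1 + L) (n(K, L) = (K + 3)/(L + (1 - 1*2)) = (3 + K)/(L + (1 - 2)) = (3 + K)/(L - 1) = (3 + K)/(-1 + L))
(-109 + C(12))*n(-1, 3) = (-109 + 12**2)*((3 - 1)/(-1 + 3)) = (-109 + 144)*(2/2) = 35*((1/2)*2) = 35*1 = 35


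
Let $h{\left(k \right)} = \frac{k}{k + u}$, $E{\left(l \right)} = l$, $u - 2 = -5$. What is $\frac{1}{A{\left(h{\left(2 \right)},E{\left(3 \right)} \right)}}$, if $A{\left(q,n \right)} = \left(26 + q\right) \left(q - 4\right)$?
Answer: $- \frac{1}{144} \approx -0.0069444$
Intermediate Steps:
$u = -3$ ($u = 2 - 5 = -3$)
$h{\left(k \right)} = \frac{k}{-3 + k}$ ($h{\left(k \right)} = \frac{k}{k - 3} = \frac{k}{-3 + k}$)
$A{\left(q,n \right)} = \left(-4 + q\right) \left(26 + q\right)$ ($A{\left(q,n \right)} = \left(26 + q\right) \left(-4 + q\right) = \left(-4 + q\right) \left(26 + q\right)$)
$\frac{1}{A{\left(h{\left(2 \right)},E{\left(3 \right)} \right)}} = \frac{1}{-104 + \left(\frac{2}{-3 + 2}\right)^{2} + 22 \frac{2}{-3 + 2}} = \frac{1}{-104 + \left(\frac{2}{-1}\right)^{2} + 22 \frac{2}{-1}} = \frac{1}{-104 + \left(2 \left(-1\right)\right)^{2} + 22 \cdot 2 \left(-1\right)} = \frac{1}{-104 + \left(-2\right)^{2} + 22 \left(-2\right)} = \frac{1}{-104 + 4 - 44} = \frac{1}{-144} = - \frac{1}{144}$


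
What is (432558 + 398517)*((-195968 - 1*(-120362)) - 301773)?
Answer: -313630252425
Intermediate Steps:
(432558 + 398517)*((-195968 - 1*(-120362)) - 301773) = 831075*((-195968 + 120362) - 301773) = 831075*(-75606 - 301773) = 831075*(-377379) = -313630252425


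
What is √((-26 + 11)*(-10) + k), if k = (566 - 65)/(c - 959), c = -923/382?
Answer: 6*√560050254818/367261 ≈ 12.226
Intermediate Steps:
c = -923/382 (c = -923*1/382 = -923/382 ≈ -2.4162)
k = -191382/367261 (k = (566 - 65)/(-923/382 - 959) = 501/(-367261/382) = 501*(-382/367261) = -191382/367261 ≈ -0.52111)
√((-26 + 11)*(-10) + k) = √((-26 + 11)*(-10) - 191382/367261) = √(-15*(-10) - 191382/367261) = √(150 - 191382/367261) = √(54897768/367261) = 6*√560050254818/367261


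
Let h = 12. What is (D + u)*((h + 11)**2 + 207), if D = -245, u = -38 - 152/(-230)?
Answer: -1039008/5 ≈ -2.0780e+5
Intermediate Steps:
u = -4294/115 (u = -38 - 152*(-1/230) = -38 + 76/115 = -4294/115 ≈ -37.339)
(D + u)*((h + 11)**2 + 207) = (-245 - 4294/115)*((12 + 11)**2 + 207) = -32469*(23**2 + 207)/115 = -32469*(529 + 207)/115 = -32469/115*736 = -1039008/5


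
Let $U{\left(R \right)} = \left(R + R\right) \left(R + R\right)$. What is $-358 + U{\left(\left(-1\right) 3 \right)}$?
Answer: $-322$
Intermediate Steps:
$U{\left(R \right)} = 4 R^{2}$ ($U{\left(R \right)} = 2 R 2 R = 4 R^{2}$)
$-358 + U{\left(\left(-1\right) 3 \right)} = -358 + 4 \left(\left(-1\right) 3\right)^{2} = -358 + 4 \left(-3\right)^{2} = -358 + 4 \cdot 9 = -358 + 36 = -322$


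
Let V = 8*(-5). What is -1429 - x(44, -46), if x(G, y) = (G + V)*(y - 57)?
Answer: -1017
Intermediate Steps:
V = -40
x(G, y) = (-57 + y)*(-40 + G) (x(G, y) = (G - 40)*(y - 57) = (-40 + G)*(-57 + y) = (-57 + y)*(-40 + G))
-1429 - x(44, -46) = -1429 - (2280 - 57*44 - 40*(-46) + 44*(-46)) = -1429 - (2280 - 2508 + 1840 - 2024) = -1429 - 1*(-412) = -1429 + 412 = -1017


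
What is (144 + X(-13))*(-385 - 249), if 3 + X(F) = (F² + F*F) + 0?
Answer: -303686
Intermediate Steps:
X(F) = -3 + 2*F² (X(F) = -3 + ((F² + F*F) + 0) = -3 + ((F² + F²) + 0) = -3 + (2*F² + 0) = -3 + 2*F²)
(144 + X(-13))*(-385 - 249) = (144 + (-3 + 2*(-13)²))*(-385 - 249) = (144 + (-3 + 2*169))*(-634) = (144 + (-3 + 338))*(-634) = (144 + 335)*(-634) = 479*(-634) = -303686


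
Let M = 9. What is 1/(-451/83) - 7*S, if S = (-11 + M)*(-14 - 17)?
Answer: -195817/451 ≈ -434.18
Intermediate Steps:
S = 62 (S = (-11 + 9)*(-14 - 17) = -2*(-31) = 62)
1/(-451/83) - 7*S = 1/(-451/83) - 7*62 = 1/(-451*1/83) - 434 = 1/(-451/83) - 434 = -83/451 - 434 = -195817/451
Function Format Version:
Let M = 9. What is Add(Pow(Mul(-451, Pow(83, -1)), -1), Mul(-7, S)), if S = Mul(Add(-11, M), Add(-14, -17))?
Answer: Rational(-195817, 451) ≈ -434.18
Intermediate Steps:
S = 62 (S = Mul(Add(-11, 9), Add(-14, -17)) = Mul(-2, -31) = 62)
Add(Pow(Mul(-451, Pow(83, -1)), -1), Mul(-7, S)) = Add(Pow(Mul(-451, Pow(83, -1)), -1), Mul(-7, 62)) = Add(Pow(Mul(-451, Rational(1, 83)), -1), -434) = Add(Pow(Rational(-451, 83), -1), -434) = Add(Rational(-83, 451), -434) = Rational(-195817, 451)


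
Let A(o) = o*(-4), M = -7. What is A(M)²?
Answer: 784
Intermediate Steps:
A(o) = -4*o
A(M)² = (-4*(-7))² = 28² = 784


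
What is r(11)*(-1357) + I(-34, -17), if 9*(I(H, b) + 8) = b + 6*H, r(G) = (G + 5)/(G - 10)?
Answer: -195701/9 ≈ -21745.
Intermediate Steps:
r(G) = (5 + G)/(-10 + G)
I(H, b) = -8 + b/9 + 2*H/3 (I(H, b) = -8 + (b + 6*H)/9 = -8 + (b/9 + 2*H/3) = -8 + b/9 + 2*H/3)
r(11)*(-1357) + I(-34, -17) = ((5 + 11)/(-10 + 11))*(-1357) + (-8 + (⅑)*(-17) + (⅔)*(-34)) = (16/1)*(-1357) + (-8 - 17/9 - 68/3) = (1*16)*(-1357) - 293/9 = 16*(-1357) - 293/9 = -21712 - 293/9 = -195701/9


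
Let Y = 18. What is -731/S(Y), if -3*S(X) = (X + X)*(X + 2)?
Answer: 731/240 ≈ 3.0458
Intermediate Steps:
S(X) = -2*X*(2 + X)/3 (S(X) = -(X + X)*(X + 2)/3 = -2*X*(2 + X)/3)
-731/S(Y) = -731*(-1/(12*(2 + 18))) = -731/((-⅔*18*20)) = -731/(-240) = -731*(-1/240) = 731/240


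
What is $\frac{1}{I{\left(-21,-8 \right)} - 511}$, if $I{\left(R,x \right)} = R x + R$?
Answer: $- \frac{1}{364} \approx -0.0027473$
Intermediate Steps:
$I{\left(R,x \right)} = R + R x$
$\frac{1}{I{\left(-21,-8 \right)} - 511} = \frac{1}{- 21 \left(1 - 8\right) - 511} = \frac{1}{\left(-21\right) \left(-7\right) - 511} = \frac{1}{147 - 511} = \frac{1}{-364} = - \frac{1}{364}$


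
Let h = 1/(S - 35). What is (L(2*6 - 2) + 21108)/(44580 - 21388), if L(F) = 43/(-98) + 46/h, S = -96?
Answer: 1477993/2272816 ≈ 0.65029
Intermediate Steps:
h = -1/131 (h = 1/(-96 - 35) = 1/(-131) = -1/131 ≈ -0.0076336)
L(F) = -590591/98 (L(F) = 43/(-98) + 46/(-1/131) = 43*(-1/98) + 46*(-131) = -43/98 - 6026 = -590591/98)
(L(2*6 - 2) + 21108)/(44580 - 21388) = (-590591/98 + 21108)/(44580 - 21388) = (1477993/98)/23192 = (1477993/98)*(1/23192) = 1477993/2272816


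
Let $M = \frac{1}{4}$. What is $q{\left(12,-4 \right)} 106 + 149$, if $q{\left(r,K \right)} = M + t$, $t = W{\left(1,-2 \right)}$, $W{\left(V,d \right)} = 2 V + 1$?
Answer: $\frac{987}{2} \approx 493.5$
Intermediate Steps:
$W{\left(V,d \right)} = 1 + 2 V$
$t = 3$ ($t = 1 + 2 \cdot 1 = 1 + 2 = 3$)
$M = \frac{1}{4} \approx 0.25$
$q{\left(r,K \right)} = \frac{13}{4}$ ($q{\left(r,K \right)} = \frac{1}{4} + 3 = \frac{13}{4}$)
$q{\left(12,-4 \right)} 106 + 149 = \frac{13}{4} \cdot 106 + 149 = \frac{689}{2} + 149 = \frac{987}{2}$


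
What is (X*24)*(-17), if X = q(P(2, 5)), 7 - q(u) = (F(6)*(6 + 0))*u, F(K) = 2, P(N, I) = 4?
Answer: 16728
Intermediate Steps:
q(u) = 7 - 12*u (q(u) = 7 - 2*(6 + 0)*u = 7 - 2*6*u = 7 - 12*u)
X = -41 (X = 7 - 12*4 = 7 - 48 = -41)
(X*24)*(-17) = -41*24*(-17) = -984*(-17) = 16728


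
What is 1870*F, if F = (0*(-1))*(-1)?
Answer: 0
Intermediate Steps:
F = 0 (F = 0*(-1) = 0)
1870*F = 1870*0 = 0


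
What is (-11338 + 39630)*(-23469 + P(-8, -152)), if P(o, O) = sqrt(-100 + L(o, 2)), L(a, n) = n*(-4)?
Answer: -663984948 + 169752*I*sqrt(3) ≈ -6.6399e+8 + 2.9402e+5*I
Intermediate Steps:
L(a, n) = -4*n
P(o, O) = 6*I*sqrt(3) (P(o, O) = sqrt(-100 - 4*2) = sqrt(-100 - 8) = sqrt(-108) = 6*I*sqrt(3))
(-11338 + 39630)*(-23469 + P(-8, -152)) = (-11338 + 39630)*(-23469 + 6*I*sqrt(3)) = 28292*(-23469 + 6*I*sqrt(3)) = -663984948 + 169752*I*sqrt(3)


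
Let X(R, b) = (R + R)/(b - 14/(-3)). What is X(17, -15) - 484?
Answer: -15106/31 ≈ -487.29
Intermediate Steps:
X(R, b) = 2*R/(14/3 + b) (X(R, b) = (2*R)/(b - 14*(-⅓)) = (2*R)/(b + 14/3) = (2*R)/(14/3 + b) = 2*R/(14/3 + b))
X(17, -15) - 484 = 6*17/(14 + 3*(-15)) - 484 = 6*17/(14 - 45) - 484 = 6*17/(-31) - 484 = 6*17*(-1/31) - 484 = -102/31 - 484 = -15106/31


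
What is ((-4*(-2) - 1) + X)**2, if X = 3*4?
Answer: 361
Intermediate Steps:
X = 12
((-4*(-2) - 1) + X)**2 = ((-4*(-2) - 1) + 12)**2 = ((8 - 1) + 12)**2 = (7 + 12)**2 = 19**2 = 361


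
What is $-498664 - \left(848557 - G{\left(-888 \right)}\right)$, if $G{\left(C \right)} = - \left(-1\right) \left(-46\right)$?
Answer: $-1347267$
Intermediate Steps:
$G{\left(C \right)} = -46$ ($G{\left(C \right)} = \left(-1\right) 46 = -46$)
$-498664 - \left(848557 - G{\left(-888 \right)}\right) = -498664 - \left(848557 - -46\right) = -498664 - \left(848557 + 46\right) = -498664 - 848603 = -1347267$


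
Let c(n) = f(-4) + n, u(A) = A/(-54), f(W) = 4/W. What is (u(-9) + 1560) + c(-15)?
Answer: 9265/6 ≈ 1544.2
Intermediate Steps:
u(A) = -A/54 (u(A) = A*(-1/54) = -A/54)
c(n) = -1 + n (c(n) = 4/(-4) + n = 4*(-¼) + n = -1 + n)
(u(-9) + 1560) + c(-15) = (-1/54*(-9) + 1560) + (-1 - 15) = (⅙ + 1560) - 16 = 9361/6 - 16 = 9265/6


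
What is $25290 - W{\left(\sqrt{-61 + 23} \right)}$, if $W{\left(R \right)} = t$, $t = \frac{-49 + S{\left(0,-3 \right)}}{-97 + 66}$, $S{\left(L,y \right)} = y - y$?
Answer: $\frac{783941}{31} \approx 25288.0$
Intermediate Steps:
$S{\left(L,y \right)} = 0$
$t = \frac{49}{31}$ ($t = \frac{-49 + 0}{-97 + 66} = - \frac{49}{-31} = \left(-49\right) \left(- \frac{1}{31}\right) = \frac{49}{31} \approx 1.5806$)
$W{\left(R \right)} = \frac{49}{31}$
$25290 - W{\left(\sqrt{-61 + 23} \right)} = 25290 - \frac{49}{31} = \frac{783941}{31}$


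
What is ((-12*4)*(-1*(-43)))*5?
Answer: -10320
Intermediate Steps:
((-12*4)*(-1*(-43)))*5 = -48*43*5 = -2064*5 = -10320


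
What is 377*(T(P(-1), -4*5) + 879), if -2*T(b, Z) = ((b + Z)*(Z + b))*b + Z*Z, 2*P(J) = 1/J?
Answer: 4729465/16 ≈ 2.9559e+5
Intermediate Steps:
P(J) = 1/(2*J)
T(b, Z) = -Z²/2 - b*(Z + b)²/2 (T(b, Z) = -(((b + Z)*(Z + b))*b + Z*Z)/2 = -(((Z + b)*(Z + b))*b + Z²)/2 = -((Z + b)²*b + Z²)/2 = -(b*(Z + b)² + Z²)/2 = -(Z² + b*(Z + b)²)/2 = -Z²/2 - b*(Z + b)²/2)
377*(T(P(-1), -4*5) + 879) = 377*((-(-4*5)²/2 - (½)/(-1)*(-4*5 + (½)/(-1))²/2) + 879) = 377*((-½*(-20)² - (½)*(-1)*(-20 + (½)*(-1))²/2) + 879) = 377*((-½*400 - ½*(-½)*(-20 - ½)²) + 879) = 377*((-200 - ½*(-½)*(-41/2)²) + 879) = 377*((-200 - ½*(-½)*1681/4) + 879) = 377*((-200 + 1681/16) + 879) = 377*(-1519/16 + 879) = 377*(12545/16) = 4729465/16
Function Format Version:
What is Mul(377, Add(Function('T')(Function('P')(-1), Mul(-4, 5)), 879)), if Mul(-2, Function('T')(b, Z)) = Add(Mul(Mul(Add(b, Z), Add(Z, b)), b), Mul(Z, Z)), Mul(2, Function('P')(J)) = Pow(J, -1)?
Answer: Rational(4729465, 16) ≈ 2.9559e+5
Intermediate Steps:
Function('P')(J) = Mul(Rational(1, 2), Pow(J, -1))
Function('T')(b, Z) = Add(Mul(Rational(-1, 2), Pow(Z, 2)), Mul(Rational(-1, 2), b, Pow(Add(Z, b), 2))) (Function('T')(b, Z) = Mul(Rational(-1, 2), Add(Mul(Mul(Add(b, Z), Add(Z, b)), b), Mul(Z, Z))) = Mul(Rational(-1, 2), Add(Mul(Mul(Add(Z, b), Add(Z, b)), b), Pow(Z, 2))) = Mul(Rational(-1, 2), Add(Mul(Pow(Add(Z, b), 2), b), Pow(Z, 2))) = Mul(Rational(-1, 2), Add(Mul(b, Pow(Add(Z, b), 2)), Pow(Z, 2))) = Mul(Rational(-1, 2), Add(Pow(Z, 2), Mul(b, Pow(Add(Z, b), 2)))) = Add(Mul(Rational(-1, 2), Pow(Z, 2)), Mul(Rational(-1, 2), b, Pow(Add(Z, b), 2))))
Mul(377, Add(Function('T')(Function('P')(-1), Mul(-4, 5)), 879)) = Mul(377, Add(Add(Mul(Rational(-1, 2), Pow(Mul(-4, 5), 2)), Mul(Rational(-1, 2), Mul(Rational(1, 2), Pow(-1, -1)), Pow(Add(Mul(-4, 5), Mul(Rational(1, 2), Pow(-1, -1))), 2))), 879)) = Mul(377, Add(Add(Mul(Rational(-1, 2), Pow(-20, 2)), Mul(Rational(-1, 2), Mul(Rational(1, 2), -1), Pow(Add(-20, Mul(Rational(1, 2), -1)), 2))), 879)) = Mul(377, Add(Add(Mul(Rational(-1, 2), 400), Mul(Rational(-1, 2), Rational(-1, 2), Pow(Add(-20, Rational(-1, 2)), 2))), 879)) = Mul(377, Add(Add(-200, Mul(Rational(-1, 2), Rational(-1, 2), Pow(Rational(-41, 2), 2))), 879)) = Mul(377, Add(Add(-200, Mul(Rational(-1, 2), Rational(-1, 2), Rational(1681, 4))), 879)) = Mul(377, Add(Add(-200, Rational(1681, 16)), 879)) = Mul(377, Add(Rational(-1519, 16), 879)) = Mul(377, Rational(12545, 16)) = Rational(4729465, 16)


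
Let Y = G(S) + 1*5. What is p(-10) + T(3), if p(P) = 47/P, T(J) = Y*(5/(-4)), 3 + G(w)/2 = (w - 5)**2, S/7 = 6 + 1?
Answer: -96869/20 ≈ -4843.5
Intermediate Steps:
S = 49 (S = 7*(6 + 1) = 7*7 = 49)
G(w) = -6 + 2*(-5 + w)**2 (G(w) = -6 + 2*(w - 5)**2 = -6 + 2*(-5 + w)**2)
Y = 3871 (Y = (-6 + 2*(-5 + 49)**2) + 1*5 = (-6 + 2*44**2) + 5 = (-6 + 2*1936) + 5 = (-6 + 3872) + 5 = 3866 + 5 = 3871)
T(J) = -19355/4 (T(J) = 3871*(5/(-4)) = 3871*(5*(-1/4)) = 3871*(-5/4) = -19355/4)
p(-10) + T(3) = 47/(-10) - 19355/4 = 47*(-1/10) - 19355/4 = -47/10 - 19355/4 = -96869/20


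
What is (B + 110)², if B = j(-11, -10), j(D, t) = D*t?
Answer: 48400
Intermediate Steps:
B = 110 (B = -11*(-10) = 110)
(B + 110)² = (110 + 110)² = 220² = 48400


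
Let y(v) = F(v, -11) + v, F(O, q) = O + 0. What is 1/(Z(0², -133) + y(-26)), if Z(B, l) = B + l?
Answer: -1/185 ≈ -0.0054054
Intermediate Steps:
F(O, q) = O
y(v) = 2*v (y(v) = v + v = 2*v)
1/(Z(0², -133) + y(-26)) = 1/((0² - 133) + 2*(-26)) = 1/((0 - 133) - 52) = 1/(-133 - 52) = 1/(-185) = -1/185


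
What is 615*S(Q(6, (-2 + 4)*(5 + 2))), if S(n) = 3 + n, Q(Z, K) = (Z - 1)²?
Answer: 17220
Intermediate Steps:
Q(Z, K) = (-1 + Z)²
615*S(Q(6, (-2 + 4)*(5 + 2))) = 615*(3 + (-1 + 6)²) = 615*(3 + 5²) = 615*(3 + 25) = 615*28 = 17220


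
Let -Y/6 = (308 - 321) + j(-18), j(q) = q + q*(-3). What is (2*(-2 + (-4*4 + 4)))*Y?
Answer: 3864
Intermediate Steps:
j(q) = -2*q (j(q) = q - 3*q = -2*q)
Y = -138 (Y = -6*((308 - 321) - 2*(-18)) = -6*(-13 + 36) = -6*23 = -138)
(2*(-2 + (-4*4 + 4)))*Y = (2*(-2 + (-4*4 + 4)))*(-138) = (2*(-2 + (-16 + 4)))*(-138) = (2*(-2 - 12))*(-138) = (2*(-14))*(-138) = -28*(-138) = 3864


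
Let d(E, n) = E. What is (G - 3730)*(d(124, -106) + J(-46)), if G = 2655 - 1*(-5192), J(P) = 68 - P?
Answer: 979846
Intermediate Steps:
G = 7847 (G = 2655 + 5192 = 7847)
(G - 3730)*(d(124, -106) + J(-46)) = (7847 - 3730)*(124 + (68 - 1*(-46))) = 4117*(124 + (68 + 46)) = 4117*(124 + 114) = 4117*238 = 979846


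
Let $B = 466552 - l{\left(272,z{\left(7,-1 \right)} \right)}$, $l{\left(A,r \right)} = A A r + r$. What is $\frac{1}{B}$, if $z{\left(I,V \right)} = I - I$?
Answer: $\frac{1}{466552} \approx 2.1434 \cdot 10^{-6}$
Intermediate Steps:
$z{\left(I,V \right)} = 0$
$l{\left(A,r \right)} = r + r A^{2}$ ($l{\left(A,r \right)} = A^{2} r + r = r A^{2} + r = r + r A^{2}$)
$B = 466552$ ($B = 466552 - 0 \left(1 + 272^{2}\right) = 466552 - 0 \left(1 + 73984\right) = 466552 - 0 \cdot 73985 = 466552 - 0 = 466552 + 0 = 466552$)
$\frac{1}{B} = \frac{1}{466552}$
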